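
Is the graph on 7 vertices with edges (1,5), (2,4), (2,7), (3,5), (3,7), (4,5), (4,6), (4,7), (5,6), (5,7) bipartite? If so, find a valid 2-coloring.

Step 1: Attempt 2-coloring using BFS:
  Start at vertex 1, assign color 0
  Color vertex 5 with color 1 (neighbor of 1)
  Color vertex 3 with color 0 (neighbor of 5)
  Color vertex 4 with color 0 (neighbor of 5)
  Color vertex 6 with color 0 (neighbor of 5)
  Color vertex 7 with color 0 (neighbor of 5)

Step 2: Conflict found! Vertices 3 and 7 are adjacent but have the same color.
This means the graph contains an odd cycle.

The graph is NOT bipartite.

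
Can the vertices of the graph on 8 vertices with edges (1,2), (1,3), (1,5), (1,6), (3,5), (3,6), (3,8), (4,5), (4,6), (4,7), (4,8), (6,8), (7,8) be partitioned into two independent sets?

Step 1: Attempt 2-coloring using BFS:
  Start at vertex 1, assign color 0
  Color vertex 2 with color 1 (neighbor of 1)
  Color vertex 3 with color 1 (neighbor of 1)
  Color vertex 5 with color 1 (neighbor of 1)
  Color vertex 6 with color 1 (neighbor of 1)

Step 2: Conflict found! Vertices 3 and 5 are adjacent but have the same color.
This means the graph contains an odd cycle.

The graph is NOT bipartite.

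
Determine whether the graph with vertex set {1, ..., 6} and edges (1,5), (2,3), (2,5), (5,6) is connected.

Step 1: Build adjacency list from edges:
  1: 5
  2: 3, 5
  3: 2
  4: (none)
  5: 1, 2, 6
  6: 5

Step 2: Run BFS/DFS from vertex 1:
  Visited: {1, 5, 2, 6, 3}
  Reached 5 of 6 vertices

Step 3: Only 5 of 6 vertices reached. Graph is disconnected.
Connected components: {1, 2, 3, 5, 6}, {4}
Answer: No, the graph is not connected (2 components).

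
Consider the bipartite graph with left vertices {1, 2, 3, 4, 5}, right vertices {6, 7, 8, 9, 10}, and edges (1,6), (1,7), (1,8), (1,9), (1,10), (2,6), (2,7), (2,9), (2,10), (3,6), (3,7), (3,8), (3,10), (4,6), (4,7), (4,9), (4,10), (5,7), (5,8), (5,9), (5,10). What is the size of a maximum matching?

Step 1: List the neighbors of each left vertex:
  1: 6, 7, 8, 9, 10
  2: 6, 7, 9, 10
  3: 6, 7, 8, 10
  4: 6, 7, 9, 10
  5: 7, 8, 9, 10

Step 2: Greedily match left vertices, then look for augmenting paths:
  Match 1 -- 6
  Match 2 -- 7
  Match 3 -- 8
  Match 4 -- 9
  Match 5 -- 10
  No augmenting path remains.

Step 3: Verify this is maximum:
  Matching size 5 = min(|L|, |R|) = min(5, 5), which is an upper bound, so this matching is maximum.

Maximum matching: {(1,6), (2,7), (3,8), (4,9), (5,10)}
Size: 5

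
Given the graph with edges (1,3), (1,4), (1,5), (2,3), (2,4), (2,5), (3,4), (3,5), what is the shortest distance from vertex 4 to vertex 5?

Step 1: Build adjacency list:
  1: 3, 4, 5
  2: 3, 4, 5
  3: 1, 2, 4, 5
  4: 1, 2, 3
  5: 1, 2, 3

Step 2: BFS from vertex 4 to find shortest path to 5:
  vertex 1 reached at distance 1
  vertex 2 reached at distance 1
  vertex 3 reached at distance 1
  vertex 5 reached at distance 2

Step 3: Shortest path: 4 -> 2 -> 5
Path length: 2 edges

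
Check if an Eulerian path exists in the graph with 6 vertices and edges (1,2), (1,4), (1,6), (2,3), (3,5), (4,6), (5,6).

Step 1: Find the degree of each vertex:
  deg(1) = 3
  deg(2) = 2
  deg(3) = 2
  deg(4) = 2
  deg(5) = 2
  deg(6) = 3

Step 2: Count vertices with odd degree:
  Odd-degree vertices: 1, 6 (2 total)

Step 3: Apply Euler's theorem:
  - Eulerian circuit exists iff graph is connected and all vertices have even degree
  - Eulerian path exists iff graph is connected and has 0 or 2 odd-degree vertices

Graph is connected with exactly 2 odd-degree vertices (1, 6).
Eulerian path exists (starting and ending at the odd-degree vertices), but no Eulerian circuit.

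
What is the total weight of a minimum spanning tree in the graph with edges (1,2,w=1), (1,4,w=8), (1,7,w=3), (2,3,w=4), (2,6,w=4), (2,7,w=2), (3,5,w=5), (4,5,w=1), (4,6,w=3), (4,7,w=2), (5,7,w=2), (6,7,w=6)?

Apply Kruskal's algorithm (sort edges by weight, add if no cycle):

Sorted edges by weight:
  (1,2) w=1
  (4,5) w=1
  (2,7) w=2
  (4,7) w=2
  (5,7) w=2
  (1,7) w=3
  (4,6) w=3
  (2,3) w=4
  (2,6) w=4
  (3,5) w=5
  (6,7) w=6
  (1,4) w=8

Add edge (1,2) w=1 -- no cycle. Running total: 1
Add edge (4,5) w=1 -- no cycle. Running total: 2
Add edge (2,7) w=2 -- no cycle. Running total: 4
Add edge (4,7) w=2 -- no cycle. Running total: 6
Skip edge (5,7) w=2 -- would create cycle
Skip edge (1,7) w=3 -- would create cycle
Add edge (4,6) w=3 -- no cycle. Running total: 9
Add edge (2,3) w=4 -- no cycle. Running total: 13

MST edges: (1,2,w=1), (4,5,w=1), (2,7,w=2), (4,7,w=2), (4,6,w=3), (2,3,w=4)
Total MST weight: 1 + 1 + 2 + 2 + 3 + 4 = 13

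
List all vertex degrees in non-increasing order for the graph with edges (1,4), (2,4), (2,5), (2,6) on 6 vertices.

Step 1: Count edges incident to each vertex:
  deg(1) = 1 (neighbors: 4)
  deg(2) = 3 (neighbors: 4, 5, 6)
  deg(3) = 0 (neighbors: none)
  deg(4) = 2 (neighbors: 1, 2)
  deg(5) = 1 (neighbors: 2)
  deg(6) = 1 (neighbors: 2)

Step 2: Sort degrees in non-increasing order:
  Degrees: [1, 3, 0, 2, 1, 1] -> sorted: [3, 2, 1, 1, 1, 0]

Degree sequence: [3, 2, 1, 1, 1, 0]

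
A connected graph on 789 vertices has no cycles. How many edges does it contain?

A tree on n vertices always has exactly n - 1 edges.
For n = 789: edges = 789 - 1 = 788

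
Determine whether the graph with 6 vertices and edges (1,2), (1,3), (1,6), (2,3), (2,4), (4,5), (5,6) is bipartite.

Step 1: Attempt 2-coloring using BFS:
  Start at vertex 1, assign color 0
  Color vertex 2 with color 1 (neighbor of 1)
  Color vertex 3 with color 1 (neighbor of 1)
  Color vertex 6 with color 1 (neighbor of 1)

Step 2: Conflict found! Vertices 2 and 3 are adjacent but have the same color.
This means the graph contains an odd cycle.

The graph is NOT bipartite.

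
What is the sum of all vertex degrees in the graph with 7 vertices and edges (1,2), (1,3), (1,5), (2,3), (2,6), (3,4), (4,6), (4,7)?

Step 1: Count edges incident to each vertex:
  deg(1) = 3 (neighbors: 2, 3, 5)
  deg(2) = 3 (neighbors: 1, 3, 6)
  deg(3) = 3 (neighbors: 1, 2, 4)
  deg(4) = 3 (neighbors: 3, 6, 7)
  deg(5) = 1 (neighbors: 1)
  deg(6) = 2 (neighbors: 2, 4)
  deg(7) = 1 (neighbors: 4)

Step 2: Sum all degrees:
  3 + 3 + 3 + 3 + 1 + 2 + 1 = 16

Verification: sum of degrees = 2 * |E| = 2 * 8 = 16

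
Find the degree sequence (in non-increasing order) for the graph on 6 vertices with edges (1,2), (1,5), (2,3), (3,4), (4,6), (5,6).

Step 1: Count edges incident to each vertex:
  deg(1) = 2 (neighbors: 2, 5)
  deg(2) = 2 (neighbors: 1, 3)
  deg(3) = 2 (neighbors: 2, 4)
  deg(4) = 2 (neighbors: 3, 6)
  deg(5) = 2 (neighbors: 1, 6)
  deg(6) = 2 (neighbors: 4, 5)

Step 2: Sort degrees in non-increasing order:
  Degrees: [2, 2, 2, 2, 2, 2] -> sorted: [2, 2, 2, 2, 2, 2]

Degree sequence: [2, 2, 2, 2, 2, 2]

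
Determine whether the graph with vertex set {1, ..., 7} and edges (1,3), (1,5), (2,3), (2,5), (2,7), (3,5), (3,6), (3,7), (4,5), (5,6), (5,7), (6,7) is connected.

Step 1: Build adjacency list from edges:
  1: 3, 5
  2: 3, 5, 7
  3: 1, 2, 5, 6, 7
  4: 5
  5: 1, 2, 3, 4, 6, 7
  6: 3, 5, 7
  7: 2, 3, 5, 6

Step 2: Run BFS/DFS from vertex 1:
  Visited: {1, 3, 5, 2, 6, 7, 4}
  Reached 7 of 7 vertices

Step 3: All 7 vertices reached from vertex 1, so the graph is connected.
Answer: Yes, the graph is connected.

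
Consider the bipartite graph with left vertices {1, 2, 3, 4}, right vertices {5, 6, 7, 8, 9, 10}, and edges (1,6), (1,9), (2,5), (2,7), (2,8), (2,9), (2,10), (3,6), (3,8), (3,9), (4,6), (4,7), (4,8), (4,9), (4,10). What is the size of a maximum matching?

Step 1: List the neighbors of each left vertex:
  1: 6, 9
  2: 5, 7, 8, 9, 10
  3: 6, 8, 9
  4: 6, 7, 8, 9, 10

Step 2: Greedily match left vertices, then look for augmenting paths:
  Match 1 -- 6
  Match 2 -- 5
  Match 3 -- 8
  Match 4 -- 7
  No augmenting path remains.

Step 3: Verify this is maximum:
  Matching size 4 = min(|L|, |R|) = min(4, 6), which is an upper bound, so this matching is maximum.

Maximum matching: {(1,6), (2,5), (3,8), (4,7)}
Size: 4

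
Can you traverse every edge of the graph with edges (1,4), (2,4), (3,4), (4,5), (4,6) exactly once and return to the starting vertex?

Step 1: Find the degree of each vertex:
  deg(1) = 1
  deg(2) = 1
  deg(3) = 1
  deg(4) = 5
  deg(5) = 1
  deg(6) = 1

Step 2: Count vertices with odd degree:
  Odd-degree vertices: 1, 2, 3, 4, 5, 6 (6 total)

Step 3: Apply Euler's theorem:
  - Eulerian circuit exists iff graph is connected and all vertices have even degree
  - Eulerian path exists iff graph is connected and has 0 or 2 odd-degree vertices

Graph has 6 odd-degree vertices (need 0 or 2).
Neither Eulerian path nor Eulerian circuit exists.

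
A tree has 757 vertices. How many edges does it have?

A tree on n vertices always has exactly n - 1 edges.
For n = 757: edges = 757 - 1 = 756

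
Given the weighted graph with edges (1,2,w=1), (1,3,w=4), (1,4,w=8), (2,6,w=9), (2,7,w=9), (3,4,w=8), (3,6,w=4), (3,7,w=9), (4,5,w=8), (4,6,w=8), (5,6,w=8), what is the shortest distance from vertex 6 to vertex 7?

Step 1: Build adjacency list with weights:
  1: 2(w=1), 3(w=4), 4(w=8)
  2: 1(w=1), 6(w=9), 7(w=9)
  3: 1(w=4), 4(w=8), 6(w=4), 7(w=9)
  4: 1(w=8), 3(w=8), 5(w=8), 6(w=8)
  5: 4(w=8), 6(w=8)
  6: 2(w=9), 3(w=4), 4(w=8), 5(w=8)
  7: 2(w=9), 3(w=9)

Step 2: Apply Dijkstra's algorithm from vertex 6:
  Visit vertex 6 (distance=0)
    Update dist[2] = 9
    Update dist[3] = 4
    Update dist[4] = 8
    Update dist[5] = 8
  Visit vertex 3 (distance=4)
    Update dist[1] = 8
    Update dist[7] = 13
  Visit vertex 1 (distance=8)
  Visit vertex 4 (distance=8)
  Visit vertex 5 (distance=8)
  Visit vertex 2 (distance=9)
  Visit vertex 7 (distance=13)

Step 3: Shortest path: 6 -> 3 -> 7
Total weight: 4 + 9 = 13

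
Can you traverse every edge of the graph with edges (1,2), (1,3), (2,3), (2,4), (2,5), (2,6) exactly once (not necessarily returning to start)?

Step 1: Find the degree of each vertex:
  deg(1) = 2
  deg(2) = 5
  deg(3) = 2
  deg(4) = 1
  deg(5) = 1
  deg(6) = 1

Step 2: Count vertices with odd degree:
  Odd-degree vertices: 2, 4, 5, 6 (4 total)

Step 3: Apply Euler's theorem:
  - Eulerian circuit exists iff graph is connected and all vertices have even degree
  - Eulerian path exists iff graph is connected and has 0 or 2 odd-degree vertices

Graph has 4 odd-degree vertices (need 0 or 2).
Neither Eulerian path nor Eulerian circuit exists.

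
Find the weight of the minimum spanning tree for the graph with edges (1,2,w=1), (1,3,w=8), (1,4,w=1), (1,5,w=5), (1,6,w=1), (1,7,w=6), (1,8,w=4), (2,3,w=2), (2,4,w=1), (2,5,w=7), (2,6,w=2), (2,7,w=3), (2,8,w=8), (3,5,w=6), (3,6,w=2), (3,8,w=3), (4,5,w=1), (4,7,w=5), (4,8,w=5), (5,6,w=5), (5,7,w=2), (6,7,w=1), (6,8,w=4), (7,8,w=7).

Apply Kruskal's algorithm (sort edges by weight, add if no cycle):

Sorted edges by weight:
  (1,4) w=1
  (1,2) w=1
  (1,6) w=1
  (2,4) w=1
  (4,5) w=1
  (6,7) w=1
  (2,3) w=2
  (2,6) w=2
  (3,6) w=2
  (5,7) w=2
  (2,7) w=3
  (3,8) w=3
  (1,8) w=4
  (6,8) w=4
  (1,5) w=5
  (4,7) w=5
  (4,8) w=5
  (5,6) w=5
  (1,7) w=6
  (3,5) w=6
  (2,5) w=7
  (7,8) w=7
  (1,3) w=8
  (2,8) w=8

Add edge (1,4) w=1 -- no cycle. Running total: 1
Add edge (1,2) w=1 -- no cycle. Running total: 2
Add edge (1,6) w=1 -- no cycle. Running total: 3
Skip edge (2,4) w=1 -- would create cycle
Add edge (4,5) w=1 -- no cycle. Running total: 4
Add edge (6,7) w=1 -- no cycle. Running total: 5
Add edge (2,3) w=2 -- no cycle. Running total: 7
Skip edge (2,6) w=2 -- would create cycle
Skip edge (3,6) w=2 -- would create cycle
Skip edge (5,7) w=2 -- would create cycle
Skip edge (2,7) w=3 -- would create cycle
Add edge (3,8) w=3 -- no cycle. Running total: 10

MST edges: (1,4,w=1), (1,2,w=1), (1,6,w=1), (4,5,w=1), (6,7,w=1), (2,3,w=2), (3,8,w=3)
Total MST weight: 1 + 1 + 1 + 1 + 1 + 2 + 3 = 10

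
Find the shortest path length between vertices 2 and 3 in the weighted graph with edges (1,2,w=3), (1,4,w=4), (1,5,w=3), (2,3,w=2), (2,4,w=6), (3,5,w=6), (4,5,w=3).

Step 1: Build adjacency list with weights:
  1: 2(w=3), 4(w=4), 5(w=3)
  2: 1(w=3), 3(w=2), 4(w=6)
  3: 2(w=2), 5(w=6)
  4: 1(w=4), 2(w=6), 5(w=3)
  5: 1(w=3), 3(w=6), 4(w=3)

Step 2: Apply Dijkstra's algorithm from vertex 2:
  Visit vertex 2 (distance=0)
    Update dist[1] = 3
    Update dist[3] = 2
    Update dist[4] = 6
  Visit vertex 3 (distance=2)
    Update dist[5] = 8

Step 3: Shortest path: 2 -> 3
Total weight: 2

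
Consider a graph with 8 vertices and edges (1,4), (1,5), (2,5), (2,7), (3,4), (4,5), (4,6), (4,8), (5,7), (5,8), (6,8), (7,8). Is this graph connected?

Step 1: Build adjacency list from edges:
  1: 4, 5
  2: 5, 7
  3: 4
  4: 1, 3, 5, 6, 8
  5: 1, 2, 4, 7, 8
  6: 4, 8
  7: 2, 5, 8
  8: 4, 5, 6, 7

Step 2: Run BFS/DFS from vertex 1:
  Visited: {1, 4, 5, 3, 6, 8, 2, 7}
  Reached 8 of 8 vertices

Step 3: All 8 vertices reached from vertex 1, so the graph is connected.
Answer: Yes, the graph is connected.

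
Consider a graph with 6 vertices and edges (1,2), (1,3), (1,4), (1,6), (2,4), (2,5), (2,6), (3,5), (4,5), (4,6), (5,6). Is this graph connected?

Step 1: Build adjacency list from edges:
  1: 2, 3, 4, 6
  2: 1, 4, 5, 6
  3: 1, 5
  4: 1, 2, 5, 6
  5: 2, 3, 4, 6
  6: 1, 2, 4, 5

Step 2: Run BFS/DFS from vertex 1:
  Visited: {1, 2, 3, 4, 6, 5}
  Reached 6 of 6 vertices

Step 3: All 6 vertices reached from vertex 1, so the graph is connected.
Answer: Yes, the graph is connected.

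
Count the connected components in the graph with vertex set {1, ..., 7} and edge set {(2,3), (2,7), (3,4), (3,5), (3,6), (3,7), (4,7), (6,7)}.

Step 1: Build adjacency list from edges:
  1: (none)
  2: 3, 7
  3: 2, 4, 5, 6, 7
  4: 3, 7
  5: 3
  6: 3, 7
  7: 2, 3, 4, 6

Step 2: Run BFS/DFS from vertex 1:
  Visited: {1}
  Reached 1 of 7 vertices

Step 3: Only 1 of 7 vertices reached. Graph is disconnected.
Connected components: {1}, {2, 3, 4, 5, 6, 7}
Number of connected components: 2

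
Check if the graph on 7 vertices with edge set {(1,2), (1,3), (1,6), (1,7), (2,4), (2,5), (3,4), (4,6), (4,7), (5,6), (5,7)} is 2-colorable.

Step 1: Attempt 2-coloring using BFS:
  Start at vertex 1, assign color 0
  Color vertex 2 with color 1 (neighbor of 1)
  Color vertex 3 with color 1 (neighbor of 1)
  Color vertex 6 with color 1 (neighbor of 1)
  Color vertex 7 with color 1 (neighbor of 1)
  Color vertex 4 with color 0 (neighbor of 2)
  Color vertex 5 with color 0 (neighbor of 2)

Step 2: 2-coloring succeeded. No conflicts found.
  Set A (color 0): {1, 4, 5}
  Set B (color 1): {2, 3, 6, 7}

The graph is bipartite with partition {1, 4, 5}, {2, 3, 6, 7}.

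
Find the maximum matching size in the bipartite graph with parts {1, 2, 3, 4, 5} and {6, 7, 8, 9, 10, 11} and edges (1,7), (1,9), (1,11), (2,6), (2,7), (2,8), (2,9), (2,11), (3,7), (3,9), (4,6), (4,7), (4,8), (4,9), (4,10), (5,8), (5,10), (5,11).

Step 1: List the neighbors of each left vertex:
  1: 7, 9, 11
  2: 6, 7, 8, 9, 11
  3: 7, 9
  4: 6, 7, 8, 9, 10
  5: 8, 10, 11

Step 2: Greedily match left vertices, then look for augmenting paths:
  Match 1 -- 7
  Match 2 -- 6
  Match 3 -- 9
  Match 4 -- 8
  Match 5 -- 10
  No augmenting path remains.

Step 3: Verify this is maximum:
  Matching size 5 = min(|L|, |R|) = min(5, 6), which is an upper bound, so this matching is maximum.

Maximum matching: {(1,7), (2,6), (3,9), (4,8), (5,10)}
Size: 5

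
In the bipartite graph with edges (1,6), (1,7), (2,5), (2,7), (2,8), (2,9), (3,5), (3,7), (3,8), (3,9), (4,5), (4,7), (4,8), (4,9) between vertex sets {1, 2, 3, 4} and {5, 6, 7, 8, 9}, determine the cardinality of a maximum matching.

Step 1: List the neighbors of each left vertex:
  1: 6, 7
  2: 5, 7, 8, 9
  3: 5, 7, 8, 9
  4: 5, 7, 8, 9

Step 2: Greedily match left vertices, then look for augmenting paths:
  Match 1 -- 6
  Match 2 -- 5
  Match 3 -- 7
  Match 4 -- 8
  No augmenting path remains.

Step 3: Verify this is maximum:
  Matching size 4 = min(|L|, |R|) = min(4, 5), which is an upper bound, so this matching is maximum.

Maximum matching: {(1,6), (2,5), (3,7), (4,8)}
Size: 4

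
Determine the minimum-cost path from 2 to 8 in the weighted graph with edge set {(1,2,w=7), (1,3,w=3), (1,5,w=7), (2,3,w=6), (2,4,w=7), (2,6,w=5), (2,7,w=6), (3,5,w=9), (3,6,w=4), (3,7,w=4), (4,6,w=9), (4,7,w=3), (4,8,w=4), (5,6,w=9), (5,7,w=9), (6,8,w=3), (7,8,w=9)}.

Step 1: Build adjacency list with weights:
  1: 2(w=7), 3(w=3), 5(w=7)
  2: 1(w=7), 3(w=6), 4(w=7), 6(w=5), 7(w=6)
  3: 1(w=3), 2(w=6), 5(w=9), 6(w=4), 7(w=4)
  4: 2(w=7), 6(w=9), 7(w=3), 8(w=4)
  5: 1(w=7), 3(w=9), 6(w=9), 7(w=9)
  6: 2(w=5), 3(w=4), 4(w=9), 5(w=9), 8(w=3)
  7: 2(w=6), 3(w=4), 4(w=3), 5(w=9), 8(w=9)
  8: 4(w=4), 6(w=3), 7(w=9)

Step 2: Apply Dijkstra's algorithm from vertex 2:
  Visit vertex 2 (distance=0)
    Update dist[1] = 7
    Update dist[3] = 6
    Update dist[4] = 7
    Update dist[6] = 5
    Update dist[7] = 6
  Visit vertex 6 (distance=5)
    Update dist[5] = 14
    Update dist[8] = 8
  Visit vertex 3 (distance=6)
  Visit vertex 7 (distance=6)
  Visit vertex 1 (distance=7)
  Visit vertex 4 (distance=7)
  Visit vertex 8 (distance=8)

Step 3: Shortest path: 2 -> 6 -> 8
Total weight: 5 + 3 = 8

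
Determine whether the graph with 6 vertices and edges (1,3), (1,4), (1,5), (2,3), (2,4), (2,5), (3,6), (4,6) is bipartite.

Step 1: Attempt 2-coloring using BFS:
  Start at vertex 1, assign color 0
  Color vertex 3 with color 1 (neighbor of 1)
  Color vertex 4 with color 1 (neighbor of 1)
  Color vertex 5 with color 1 (neighbor of 1)
  Color vertex 2 with color 0 (neighbor of 3)
  Color vertex 6 with color 0 (neighbor of 3)

Step 2: 2-coloring succeeded. No conflicts found.
  Set A (color 0): {1, 2, 6}
  Set B (color 1): {3, 4, 5}

The graph is bipartite with partition {1, 2, 6}, {3, 4, 5}.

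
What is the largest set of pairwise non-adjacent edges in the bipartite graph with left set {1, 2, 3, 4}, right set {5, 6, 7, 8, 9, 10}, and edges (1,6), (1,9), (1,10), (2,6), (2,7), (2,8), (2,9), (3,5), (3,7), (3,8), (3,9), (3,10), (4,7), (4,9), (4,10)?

Step 1: List the neighbors of each left vertex:
  1: 6, 9, 10
  2: 6, 7, 8, 9
  3: 5, 7, 8, 9, 10
  4: 7, 9, 10

Step 2: Greedily match left vertices, then look for augmenting paths:
  Match 1 -- 6
  Match 2 -- 7
  Match 3 -- 5
  Match 4 -- 9
  No augmenting path remains.

Step 3: Verify this is maximum:
  Matching size 4 = min(|L|, |R|) = min(4, 6), which is an upper bound, so this matching is maximum.

Maximum matching: {(1,6), (2,7), (3,5), (4,9)}
Size: 4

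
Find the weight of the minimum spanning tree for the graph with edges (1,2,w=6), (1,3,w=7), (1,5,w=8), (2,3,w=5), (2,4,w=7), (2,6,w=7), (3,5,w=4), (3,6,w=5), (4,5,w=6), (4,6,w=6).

Apply Kruskal's algorithm (sort edges by weight, add if no cycle):

Sorted edges by weight:
  (3,5) w=4
  (2,3) w=5
  (3,6) w=5
  (1,2) w=6
  (4,6) w=6
  (4,5) w=6
  (1,3) w=7
  (2,6) w=7
  (2,4) w=7
  (1,5) w=8

Add edge (3,5) w=4 -- no cycle. Running total: 4
Add edge (2,3) w=5 -- no cycle. Running total: 9
Add edge (3,6) w=5 -- no cycle. Running total: 14
Add edge (1,2) w=6 -- no cycle. Running total: 20
Add edge (4,6) w=6 -- no cycle. Running total: 26

MST edges: (3,5,w=4), (2,3,w=5), (3,6,w=5), (1,2,w=6), (4,6,w=6)
Total MST weight: 4 + 5 + 5 + 6 + 6 = 26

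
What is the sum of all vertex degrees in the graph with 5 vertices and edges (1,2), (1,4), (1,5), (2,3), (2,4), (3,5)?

Step 1: Count edges incident to each vertex:
  deg(1) = 3 (neighbors: 2, 4, 5)
  deg(2) = 3 (neighbors: 1, 3, 4)
  deg(3) = 2 (neighbors: 2, 5)
  deg(4) = 2 (neighbors: 1, 2)
  deg(5) = 2 (neighbors: 1, 3)

Step 2: Sum all degrees:
  3 + 3 + 2 + 2 + 2 = 12

Verification: sum of degrees = 2 * |E| = 2 * 6 = 12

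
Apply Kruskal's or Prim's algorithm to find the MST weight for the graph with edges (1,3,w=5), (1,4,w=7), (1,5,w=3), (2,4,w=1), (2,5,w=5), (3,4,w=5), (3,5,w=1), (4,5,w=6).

Apply Kruskal's algorithm (sort edges by weight, add if no cycle):

Sorted edges by weight:
  (2,4) w=1
  (3,5) w=1
  (1,5) w=3
  (1,3) w=5
  (2,5) w=5
  (3,4) w=5
  (4,5) w=6
  (1,4) w=7

Add edge (2,4) w=1 -- no cycle. Running total: 1
Add edge (3,5) w=1 -- no cycle. Running total: 2
Add edge (1,5) w=3 -- no cycle. Running total: 5
Skip edge (1,3) w=5 -- would create cycle
Add edge (2,5) w=5 -- no cycle. Running total: 10

MST edges: (2,4,w=1), (3,5,w=1), (1,5,w=3), (2,5,w=5)
Total MST weight: 1 + 1 + 3 + 5 = 10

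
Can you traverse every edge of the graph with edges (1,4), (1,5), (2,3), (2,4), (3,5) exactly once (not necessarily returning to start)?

Step 1: Find the degree of each vertex:
  deg(1) = 2
  deg(2) = 2
  deg(3) = 2
  deg(4) = 2
  deg(5) = 2

Step 2: Count vertices with odd degree:
  All vertices have even degree (0 odd-degree vertices)

Step 3: Apply Euler's theorem:
  - Eulerian circuit exists iff graph is connected and all vertices have even degree
  - Eulerian path exists iff graph is connected and has 0 or 2 odd-degree vertices

Graph is connected with 0 odd-degree vertices.
Both Eulerian circuit and Eulerian path exist.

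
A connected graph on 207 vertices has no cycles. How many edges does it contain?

A tree on n vertices always has exactly n - 1 edges.
For n = 207: edges = 207 - 1 = 206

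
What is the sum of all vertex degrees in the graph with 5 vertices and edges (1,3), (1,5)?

Step 1: Count edges incident to each vertex:
  deg(1) = 2 (neighbors: 3, 5)
  deg(2) = 0 (neighbors: none)
  deg(3) = 1 (neighbors: 1)
  deg(4) = 0 (neighbors: none)
  deg(5) = 1 (neighbors: 1)

Step 2: Sum all degrees:
  2 + 0 + 1 + 0 + 1 = 4

Verification: sum of degrees = 2 * |E| = 2 * 2 = 4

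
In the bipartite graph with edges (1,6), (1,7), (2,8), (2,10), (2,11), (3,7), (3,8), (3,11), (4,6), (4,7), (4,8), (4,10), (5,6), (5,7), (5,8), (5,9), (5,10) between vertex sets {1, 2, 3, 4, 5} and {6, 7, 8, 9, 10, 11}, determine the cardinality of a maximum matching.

Step 1: List the neighbors of each left vertex:
  1: 6, 7
  2: 8, 10, 11
  3: 7, 8, 11
  4: 6, 7, 8, 10
  5: 6, 7, 8, 9, 10

Step 2: Greedily match left vertices, then look for augmenting paths:
  Match 1 -- 6
  Match 2 -- 8
  Match 3 -- 7
  Match 4 -- 10
  Match 5 -- 9
  No augmenting path remains.

Step 3: Verify this is maximum:
  Matching size 5 = min(|L|, |R|) = min(5, 6), which is an upper bound, so this matching is maximum.

Maximum matching: {(1,6), (2,8), (3,7), (4,10), (5,9)}
Size: 5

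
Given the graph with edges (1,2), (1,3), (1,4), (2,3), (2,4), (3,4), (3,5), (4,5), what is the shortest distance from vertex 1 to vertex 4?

Step 1: Build adjacency list:
  1: 2, 3, 4
  2: 1, 3, 4
  3: 1, 2, 4, 5
  4: 1, 2, 3, 5
  5: 3, 4

Step 2: BFS from vertex 1 to find shortest path to 4:
  vertex 2 reached at distance 1
  vertex 3 reached at distance 1
  vertex 4 reached at distance 1

Step 3: Shortest path: 1 -> 4
Path length: 1 edge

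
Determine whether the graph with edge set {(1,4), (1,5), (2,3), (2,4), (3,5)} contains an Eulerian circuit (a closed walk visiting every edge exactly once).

Step 1: Find the degree of each vertex:
  deg(1) = 2
  deg(2) = 2
  deg(3) = 2
  deg(4) = 2
  deg(5) = 2

Step 2: Count vertices with odd degree:
  All vertices have even degree (0 odd-degree vertices)

Step 3: Apply Euler's theorem:
  - Eulerian circuit exists iff graph is connected and all vertices have even degree
  - Eulerian path exists iff graph is connected and has 0 or 2 odd-degree vertices

Graph is connected with 0 odd-degree vertices.
Both Eulerian circuit and Eulerian path exist.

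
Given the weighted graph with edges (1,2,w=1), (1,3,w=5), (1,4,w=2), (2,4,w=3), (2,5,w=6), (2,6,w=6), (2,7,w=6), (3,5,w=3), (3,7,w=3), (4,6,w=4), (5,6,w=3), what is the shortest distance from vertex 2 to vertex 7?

Step 1: Build adjacency list with weights:
  1: 2(w=1), 3(w=5), 4(w=2)
  2: 1(w=1), 4(w=3), 5(w=6), 6(w=6), 7(w=6)
  3: 1(w=5), 5(w=3), 7(w=3)
  4: 1(w=2), 2(w=3), 6(w=4)
  5: 2(w=6), 3(w=3), 6(w=3)
  6: 2(w=6), 4(w=4), 5(w=3)
  7: 2(w=6), 3(w=3)

Step 2: Apply Dijkstra's algorithm from vertex 2:
  Visit vertex 2 (distance=0)
    Update dist[1] = 1
    Update dist[4] = 3
    Update dist[5] = 6
    Update dist[6] = 6
    Update dist[7] = 6
  Visit vertex 1 (distance=1)
    Update dist[3] = 6
  Visit vertex 4 (distance=3)
  Visit vertex 3 (distance=6)
  Visit vertex 5 (distance=6)
  Visit vertex 6 (distance=6)
  Visit vertex 7 (distance=6)

Step 3: Shortest path: 2 -> 7
Total weight: 6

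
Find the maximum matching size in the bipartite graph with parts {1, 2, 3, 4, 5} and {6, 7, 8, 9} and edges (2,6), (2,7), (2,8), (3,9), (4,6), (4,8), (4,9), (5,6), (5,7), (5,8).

Step 1: List the neighbors of each left vertex:
  1: (none)
  2: 6, 7, 8
  3: 9
  4: 6, 8, 9
  5: 6, 7, 8

Step 2: Greedily match left vertices, then look for augmenting paths:
  Match 2 -- 6
  Match 3 -- 9
  Match 4 -- 8
  Match 5 -- 7
  No augmenting path remains.

Step 3: Verify this is maximum:
  Matching size 4 = min(|L|, |R|) = min(5, 4), which is an upper bound, so this matching is maximum.

Maximum matching: {(2,6), (3,9), (4,8), (5,7)}
Size: 4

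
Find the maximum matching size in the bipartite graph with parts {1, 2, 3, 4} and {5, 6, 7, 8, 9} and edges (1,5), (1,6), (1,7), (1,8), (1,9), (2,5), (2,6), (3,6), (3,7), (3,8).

Step 1: List the neighbors of each left vertex:
  1: 5, 6, 7, 8, 9
  2: 5, 6
  3: 6, 7, 8
  4: (none)

Step 2: Greedily match left vertices, then look for augmenting paths:
  Match 1 -- 5
  Match 2 -- 6
  Match 3 -- 7
  No augmenting path remains.

Step 3: Verify this is maximum:
  Matching has size 3. The vertex set {1, 2, 3} covers every edge and has size 3; any matching has at most one edge per cover vertex, so 3 is maximum (König's theorem).

Maximum matching: {(1,5), (2,6), (3,7)}
Size: 3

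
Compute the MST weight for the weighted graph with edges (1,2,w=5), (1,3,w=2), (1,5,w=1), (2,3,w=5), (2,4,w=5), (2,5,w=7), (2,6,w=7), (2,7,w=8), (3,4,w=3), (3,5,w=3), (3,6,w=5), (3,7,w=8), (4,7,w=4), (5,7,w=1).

Apply Kruskal's algorithm (sort edges by weight, add if no cycle):

Sorted edges by weight:
  (1,5) w=1
  (5,7) w=1
  (1,3) w=2
  (3,4) w=3
  (3,5) w=3
  (4,7) w=4
  (1,2) w=5
  (2,3) w=5
  (2,4) w=5
  (3,6) w=5
  (2,5) w=7
  (2,6) w=7
  (2,7) w=8
  (3,7) w=8

Add edge (1,5) w=1 -- no cycle. Running total: 1
Add edge (5,7) w=1 -- no cycle. Running total: 2
Add edge (1,3) w=2 -- no cycle. Running total: 4
Add edge (3,4) w=3 -- no cycle. Running total: 7
Skip edge (3,5) w=3 -- would create cycle
Skip edge (4,7) w=4 -- would create cycle
Add edge (1,2) w=5 -- no cycle. Running total: 12
Skip edge (2,3) w=5 -- would create cycle
Skip edge (2,4) w=5 -- would create cycle
Add edge (3,6) w=5 -- no cycle. Running total: 17

MST edges: (1,5,w=1), (5,7,w=1), (1,3,w=2), (3,4,w=3), (1,2,w=5), (3,6,w=5)
Total MST weight: 1 + 1 + 2 + 3 + 5 + 5 = 17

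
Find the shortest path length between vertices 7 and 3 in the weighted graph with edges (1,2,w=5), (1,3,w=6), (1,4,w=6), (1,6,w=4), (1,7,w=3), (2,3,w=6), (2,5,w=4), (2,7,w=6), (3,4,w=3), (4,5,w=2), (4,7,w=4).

Step 1: Build adjacency list with weights:
  1: 2(w=5), 3(w=6), 4(w=6), 6(w=4), 7(w=3)
  2: 1(w=5), 3(w=6), 5(w=4), 7(w=6)
  3: 1(w=6), 2(w=6), 4(w=3)
  4: 1(w=6), 3(w=3), 5(w=2), 7(w=4)
  5: 2(w=4), 4(w=2)
  6: 1(w=4)
  7: 1(w=3), 2(w=6), 4(w=4)

Step 2: Apply Dijkstra's algorithm from vertex 7:
  Visit vertex 7 (distance=0)
    Update dist[1] = 3
    Update dist[2] = 6
    Update dist[4] = 4
  Visit vertex 1 (distance=3)
    Update dist[3] = 9
    Update dist[6] = 7
  Visit vertex 4 (distance=4)
    Update dist[3] = 7
    Update dist[5] = 6
  Visit vertex 2 (distance=6)
  Visit vertex 5 (distance=6)
  Visit vertex 3 (distance=7)

Step 3: Shortest path: 7 -> 4 -> 3
Total weight: 4 + 3 = 7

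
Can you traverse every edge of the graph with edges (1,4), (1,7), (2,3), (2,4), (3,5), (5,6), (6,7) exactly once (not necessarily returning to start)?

Step 1: Find the degree of each vertex:
  deg(1) = 2
  deg(2) = 2
  deg(3) = 2
  deg(4) = 2
  deg(5) = 2
  deg(6) = 2
  deg(7) = 2

Step 2: Count vertices with odd degree:
  All vertices have even degree (0 odd-degree vertices)

Step 3: Apply Euler's theorem:
  - Eulerian circuit exists iff graph is connected and all vertices have even degree
  - Eulerian path exists iff graph is connected and has 0 or 2 odd-degree vertices

Graph is connected with 0 odd-degree vertices.
Both Eulerian circuit and Eulerian path exist.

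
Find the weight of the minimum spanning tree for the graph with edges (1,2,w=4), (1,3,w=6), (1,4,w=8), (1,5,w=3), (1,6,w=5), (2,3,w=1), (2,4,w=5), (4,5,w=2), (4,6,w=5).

Apply Kruskal's algorithm (sort edges by weight, add if no cycle):

Sorted edges by weight:
  (2,3) w=1
  (4,5) w=2
  (1,5) w=3
  (1,2) w=4
  (1,6) w=5
  (2,4) w=5
  (4,6) w=5
  (1,3) w=6
  (1,4) w=8

Add edge (2,3) w=1 -- no cycle. Running total: 1
Add edge (4,5) w=2 -- no cycle. Running total: 3
Add edge (1,5) w=3 -- no cycle. Running total: 6
Add edge (1,2) w=4 -- no cycle. Running total: 10
Add edge (1,6) w=5 -- no cycle. Running total: 15

MST edges: (2,3,w=1), (4,5,w=2), (1,5,w=3), (1,2,w=4), (1,6,w=5)
Total MST weight: 1 + 2 + 3 + 4 + 5 = 15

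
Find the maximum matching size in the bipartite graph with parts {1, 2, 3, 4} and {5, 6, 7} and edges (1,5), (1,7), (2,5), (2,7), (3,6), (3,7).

Step 1: List the neighbors of each left vertex:
  1: 5, 7
  2: 5, 7
  3: 6, 7
  4: (none)

Step 2: Greedily match left vertices, then look for augmenting paths:
  Match 1 -- 5
  Match 2 -- 7
  Match 3 -- 6
  No augmenting path remains.

Step 3: Verify this is maximum:
  Matching size 3 = min(|L|, |R|) = min(4, 3), which is an upper bound, so this matching is maximum.

Maximum matching: {(1,5), (2,7), (3,6)}
Size: 3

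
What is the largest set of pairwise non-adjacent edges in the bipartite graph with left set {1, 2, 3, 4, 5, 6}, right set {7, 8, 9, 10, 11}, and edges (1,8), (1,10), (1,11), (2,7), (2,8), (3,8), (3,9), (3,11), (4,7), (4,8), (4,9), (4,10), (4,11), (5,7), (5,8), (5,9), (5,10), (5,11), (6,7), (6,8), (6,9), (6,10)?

Step 1: List the neighbors of each left vertex:
  1: 8, 10, 11
  2: 7, 8
  3: 8, 9, 11
  4: 7, 8, 9, 10, 11
  5: 7, 8, 9, 10, 11
  6: 7, 8, 9, 10

Step 2: Greedily match left vertices, then look for augmenting paths:
  Match 1 -- 8
  Match 2 -- 7
  Match 3 -- 9
  Match 4 -- 10
  Match 5 -- 11
  No augmenting path remains.

Step 3: Verify this is maximum:
  Matching size 5 = min(|L|, |R|) = min(6, 5), which is an upper bound, so this matching is maximum.

Maximum matching: {(1,8), (2,7), (3,9), (4,10), (5,11)}
Size: 5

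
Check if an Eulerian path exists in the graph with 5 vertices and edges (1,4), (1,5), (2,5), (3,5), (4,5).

Step 1: Find the degree of each vertex:
  deg(1) = 2
  deg(2) = 1
  deg(3) = 1
  deg(4) = 2
  deg(5) = 4

Step 2: Count vertices with odd degree:
  Odd-degree vertices: 2, 3 (2 total)

Step 3: Apply Euler's theorem:
  - Eulerian circuit exists iff graph is connected and all vertices have even degree
  - Eulerian path exists iff graph is connected and has 0 or 2 odd-degree vertices

Graph is connected with exactly 2 odd-degree vertices (2, 3).
Eulerian path exists (starting and ending at the odd-degree vertices), but no Eulerian circuit.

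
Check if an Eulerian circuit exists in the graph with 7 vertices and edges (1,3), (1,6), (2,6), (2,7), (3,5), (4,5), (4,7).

Step 1: Find the degree of each vertex:
  deg(1) = 2
  deg(2) = 2
  deg(3) = 2
  deg(4) = 2
  deg(5) = 2
  deg(6) = 2
  deg(7) = 2

Step 2: Count vertices with odd degree:
  All vertices have even degree (0 odd-degree vertices)

Step 3: Apply Euler's theorem:
  - Eulerian circuit exists iff graph is connected and all vertices have even degree
  - Eulerian path exists iff graph is connected and has 0 or 2 odd-degree vertices

Graph is connected with 0 odd-degree vertices.
Both Eulerian circuit and Eulerian path exist.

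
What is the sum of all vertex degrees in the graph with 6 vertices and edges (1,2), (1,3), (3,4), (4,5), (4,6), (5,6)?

Step 1: Count edges incident to each vertex:
  deg(1) = 2 (neighbors: 2, 3)
  deg(2) = 1 (neighbors: 1)
  deg(3) = 2 (neighbors: 1, 4)
  deg(4) = 3 (neighbors: 3, 5, 6)
  deg(5) = 2 (neighbors: 4, 6)
  deg(6) = 2 (neighbors: 4, 5)

Step 2: Sum all degrees:
  2 + 1 + 2 + 3 + 2 + 2 = 12

Verification: sum of degrees = 2 * |E| = 2 * 6 = 12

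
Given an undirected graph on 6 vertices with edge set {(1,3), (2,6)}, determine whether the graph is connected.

Step 1: Build adjacency list from edges:
  1: 3
  2: 6
  3: 1
  4: (none)
  5: (none)
  6: 2

Step 2: Run BFS/DFS from vertex 1:
  Visited: {1, 3}
  Reached 2 of 6 vertices

Step 3: Only 2 of 6 vertices reached. Graph is disconnected.
Connected components: {1, 3}, {2, 6}, {4}, {5}
Answer: No, the graph is not connected (4 components).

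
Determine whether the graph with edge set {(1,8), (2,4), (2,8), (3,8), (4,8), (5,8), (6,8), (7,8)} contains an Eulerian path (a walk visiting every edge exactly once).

Step 1: Find the degree of each vertex:
  deg(1) = 1
  deg(2) = 2
  deg(3) = 1
  deg(4) = 2
  deg(5) = 1
  deg(6) = 1
  deg(7) = 1
  deg(8) = 7

Step 2: Count vertices with odd degree:
  Odd-degree vertices: 1, 3, 5, 6, 7, 8 (6 total)

Step 3: Apply Euler's theorem:
  - Eulerian circuit exists iff graph is connected and all vertices have even degree
  - Eulerian path exists iff graph is connected and has 0 or 2 odd-degree vertices

Graph has 6 odd-degree vertices (need 0 or 2).
Neither Eulerian path nor Eulerian circuit exists.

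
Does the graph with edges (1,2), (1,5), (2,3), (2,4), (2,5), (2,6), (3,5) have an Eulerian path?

Step 1: Find the degree of each vertex:
  deg(1) = 2
  deg(2) = 5
  deg(3) = 2
  deg(4) = 1
  deg(5) = 3
  deg(6) = 1

Step 2: Count vertices with odd degree:
  Odd-degree vertices: 2, 4, 5, 6 (4 total)

Step 3: Apply Euler's theorem:
  - Eulerian circuit exists iff graph is connected and all vertices have even degree
  - Eulerian path exists iff graph is connected and has 0 or 2 odd-degree vertices

Graph has 4 odd-degree vertices (need 0 or 2).
Neither Eulerian path nor Eulerian circuit exists.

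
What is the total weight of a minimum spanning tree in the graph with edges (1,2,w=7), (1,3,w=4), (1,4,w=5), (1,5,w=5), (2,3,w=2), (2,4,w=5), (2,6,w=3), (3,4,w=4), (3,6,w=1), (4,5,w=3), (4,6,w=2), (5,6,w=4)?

Apply Kruskal's algorithm (sort edges by weight, add if no cycle):

Sorted edges by weight:
  (3,6) w=1
  (2,3) w=2
  (4,6) w=2
  (2,6) w=3
  (4,5) w=3
  (1,3) w=4
  (3,4) w=4
  (5,6) w=4
  (1,4) w=5
  (1,5) w=5
  (2,4) w=5
  (1,2) w=7

Add edge (3,6) w=1 -- no cycle. Running total: 1
Add edge (2,3) w=2 -- no cycle. Running total: 3
Add edge (4,6) w=2 -- no cycle. Running total: 5
Skip edge (2,6) w=3 -- would create cycle
Add edge (4,5) w=3 -- no cycle. Running total: 8
Add edge (1,3) w=4 -- no cycle. Running total: 12

MST edges: (3,6,w=1), (2,3,w=2), (4,6,w=2), (4,5,w=3), (1,3,w=4)
Total MST weight: 1 + 2 + 2 + 3 + 4 = 12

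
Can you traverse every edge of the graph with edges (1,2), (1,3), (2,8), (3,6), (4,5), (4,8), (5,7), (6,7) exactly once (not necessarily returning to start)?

Step 1: Find the degree of each vertex:
  deg(1) = 2
  deg(2) = 2
  deg(3) = 2
  deg(4) = 2
  deg(5) = 2
  deg(6) = 2
  deg(7) = 2
  deg(8) = 2

Step 2: Count vertices with odd degree:
  All vertices have even degree (0 odd-degree vertices)

Step 3: Apply Euler's theorem:
  - Eulerian circuit exists iff graph is connected and all vertices have even degree
  - Eulerian path exists iff graph is connected and has 0 or 2 odd-degree vertices

Graph is connected with 0 odd-degree vertices.
Both Eulerian circuit and Eulerian path exist.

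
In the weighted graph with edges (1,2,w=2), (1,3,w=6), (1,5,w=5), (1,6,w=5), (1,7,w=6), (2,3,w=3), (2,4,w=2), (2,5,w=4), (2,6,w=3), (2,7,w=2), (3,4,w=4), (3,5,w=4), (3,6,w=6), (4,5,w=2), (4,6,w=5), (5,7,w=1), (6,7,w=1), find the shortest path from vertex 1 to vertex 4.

Step 1: Build adjacency list with weights:
  1: 2(w=2), 3(w=6), 5(w=5), 6(w=5), 7(w=6)
  2: 1(w=2), 3(w=3), 4(w=2), 5(w=4), 6(w=3), 7(w=2)
  3: 1(w=6), 2(w=3), 4(w=4), 5(w=4), 6(w=6)
  4: 2(w=2), 3(w=4), 5(w=2), 6(w=5)
  5: 1(w=5), 2(w=4), 3(w=4), 4(w=2), 7(w=1)
  6: 1(w=5), 2(w=3), 3(w=6), 4(w=5), 7(w=1)
  7: 1(w=6), 2(w=2), 5(w=1), 6(w=1)

Step 2: Apply Dijkstra's algorithm from vertex 1:
  Visit vertex 1 (distance=0)
    Update dist[2] = 2
    Update dist[3] = 6
    Update dist[5] = 5
    Update dist[6] = 5
    Update dist[7] = 6
  Visit vertex 2 (distance=2)
    Update dist[3] = 5
    Update dist[4] = 4
    Update dist[7] = 4
  Visit vertex 4 (distance=4)

Step 3: Shortest path: 1 -> 2 -> 4
Total weight: 2 + 2 = 4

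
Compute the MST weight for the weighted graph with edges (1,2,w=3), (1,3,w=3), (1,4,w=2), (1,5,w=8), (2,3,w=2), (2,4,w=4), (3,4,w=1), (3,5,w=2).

Apply Kruskal's algorithm (sort edges by weight, add if no cycle):

Sorted edges by weight:
  (3,4) w=1
  (1,4) w=2
  (2,3) w=2
  (3,5) w=2
  (1,3) w=3
  (1,2) w=3
  (2,4) w=4
  (1,5) w=8

Add edge (3,4) w=1 -- no cycle. Running total: 1
Add edge (1,4) w=2 -- no cycle. Running total: 3
Add edge (2,3) w=2 -- no cycle. Running total: 5
Add edge (3,5) w=2 -- no cycle. Running total: 7

MST edges: (3,4,w=1), (1,4,w=2), (2,3,w=2), (3,5,w=2)
Total MST weight: 1 + 2 + 2 + 2 = 7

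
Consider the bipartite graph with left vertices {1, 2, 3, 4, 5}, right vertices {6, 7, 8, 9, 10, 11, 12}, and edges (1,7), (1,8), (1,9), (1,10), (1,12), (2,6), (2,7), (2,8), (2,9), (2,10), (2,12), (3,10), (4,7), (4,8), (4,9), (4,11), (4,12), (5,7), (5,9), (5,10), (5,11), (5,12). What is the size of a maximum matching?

Step 1: List the neighbors of each left vertex:
  1: 7, 8, 9, 10, 12
  2: 6, 7, 8, 9, 10, 12
  3: 10
  4: 7, 8, 9, 11, 12
  5: 7, 9, 10, 11, 12

Step 2: Greedily match left vertices, then look for augmenting paths:
  Match 1 -- 7
  Match 2 -- 6
  Match 3 -- 10
  Match 4 -- 8
  Match 5 -- 9
  No augmenting path remains.

Step 3: Verify this is maximum:
  Matching size 5 = min(|L|, |R|) = min(5, 7), which is an upper bound, so this matching is maximum.

Maximum matching: {(1,7), (2,6), (3,10), (4,8), (5,9)}
Size: 5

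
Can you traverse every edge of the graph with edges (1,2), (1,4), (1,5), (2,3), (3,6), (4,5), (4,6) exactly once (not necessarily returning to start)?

Step 1: Find the degree of each vertex:
  deg(1) = 3
  deg(2) = 2
  deg(3) = 2
  deg(4) = 3
  deg(5) = 2
  deg(6) = 2

Step 2: Count vertices with odd degree:
  Odd-degree vertices: 1, 4 (2 total)

Step 3: Apply Euler's theorem:
  - Eulerian circuit exists iff graph is connected and all vertices have even degree
  - Eulerian path exists iff graph is connected and has 0 or 2 odd-degree vertices

Graph is connected with exactly 2 odd-degree vertices (1, 4).
Eulerian path exists (starting and ending at the odd-degree vertices), but no Eulerian circuit.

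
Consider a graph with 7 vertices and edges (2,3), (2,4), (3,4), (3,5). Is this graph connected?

Step 1: Build adjacency list from edges:
  1: (none)
  2: 3, 4
  3: 2, 4, 5
  4: 2, 3
  5: 3
  6: (none)
  7: (none)

Step 2: Run BFS/DFS from vertex 1:
  Visited: {1}
  Reached 1 of 7 vertices

Step 3: Only 1 of 7 vertices reached. Graph is disconnected.
Connected components: {1}, {2, 3, 4, 5}, {6}, {7}
Answer: No, the graph is not connected (4 components).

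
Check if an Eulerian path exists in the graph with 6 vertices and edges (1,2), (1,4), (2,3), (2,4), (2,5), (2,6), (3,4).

Step 1: Find the degree of each vertex:
  deg(1) = 2
  deg(2) = 5
  deg(3) = 2
  deg(4) = 3
  deg(5) = 1
  deg(6) = 1

Step 2: Count vertices with odd degree:
  Odd-degree vertices: 2, 4, 5, 6 (4 total)

Step 3: Apply Euler's theorem:
  - Eulerian circuit exists iff graph is connected and all vertices have even degree
  - Eulerian path exists iff graph is connected and has 0 or 2 odd-degree vertices

Graph has 4 odd-degree vertices (need 0 or 2).
Neither Eulerian path nor Eulerian circuit exists.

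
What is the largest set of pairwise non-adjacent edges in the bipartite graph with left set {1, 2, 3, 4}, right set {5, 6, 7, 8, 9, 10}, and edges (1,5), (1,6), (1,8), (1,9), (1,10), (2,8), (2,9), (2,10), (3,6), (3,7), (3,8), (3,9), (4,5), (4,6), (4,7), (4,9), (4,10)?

Step 1: List the neighbors of each left vertex:
  1: 5, 6, 8, 9, 10
  2: 8, 9, 10
  3: 6, 7, 8, 9
  4: 5, 6, 7, 9, 10

Step 2: Greedily match left vertices, then look for augmenting paths:
  Match 1 -- 5
  Match 2 -- 8
  Match 3 -- 6
  Match 4 -- 7
  No augmenting path remains.

Step 3: Verify this is maximum:
  Matching size 4 = min(|L|, |R|) = min(4, 6), which is an upper bound, so this matching is maximum.

Maximum matching: {(1,5), (2,8), (3,6), (4,7)}
Size: 4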